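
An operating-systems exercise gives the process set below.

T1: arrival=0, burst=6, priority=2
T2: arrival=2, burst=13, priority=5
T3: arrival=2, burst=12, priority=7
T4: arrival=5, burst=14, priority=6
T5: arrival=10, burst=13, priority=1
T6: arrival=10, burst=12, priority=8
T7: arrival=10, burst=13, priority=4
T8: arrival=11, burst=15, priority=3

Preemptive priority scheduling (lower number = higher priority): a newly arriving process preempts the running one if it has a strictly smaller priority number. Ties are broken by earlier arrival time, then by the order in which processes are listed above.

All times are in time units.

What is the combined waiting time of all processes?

288

Timeline: | T1 0-6 | T2 6-10 | T5 10-23 | T8 23-38 | T7 38-51 | T2 51-60 | T4 60-74 | T3 74-86 | T6 86-98 |
Completion: T1=6  T2=60  T3=86  T4=74  T5=23  T6=98  T7=51  T8=38
Turnaround (C−A): T1=6  T2=58  T3=84  T4=69  T5=13  T6=88  T7=41  T8=27
Waiting = turnaround − burst: T1=0, T2=45, T3=72, T4=55, T5=0, T6=76, T7=28, T8=12
Total waiting = 0 + 45 + 72 + 55 + 0 + 76 + 28 + 12 = 288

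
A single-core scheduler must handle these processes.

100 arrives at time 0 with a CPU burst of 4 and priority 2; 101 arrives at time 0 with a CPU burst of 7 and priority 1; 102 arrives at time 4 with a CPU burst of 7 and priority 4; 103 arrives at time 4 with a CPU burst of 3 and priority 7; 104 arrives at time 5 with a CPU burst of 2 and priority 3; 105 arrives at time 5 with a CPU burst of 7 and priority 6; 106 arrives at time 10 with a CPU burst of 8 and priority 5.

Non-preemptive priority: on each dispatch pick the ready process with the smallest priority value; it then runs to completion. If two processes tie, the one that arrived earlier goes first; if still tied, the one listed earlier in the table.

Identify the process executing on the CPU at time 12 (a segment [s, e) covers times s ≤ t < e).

104

Schedule: | 101 0-7 | 100 7-11 | 104 11-13 | 102 13-20 | 106 20-28 | 105 28-35 | 103 35-38 |
Completion: 100=11  101=7  102=20  103=38  104=13  105=35  106=28
Turnaround (C−A): 100=11  101=7  102=16  103=34  104=8  105=30  106=18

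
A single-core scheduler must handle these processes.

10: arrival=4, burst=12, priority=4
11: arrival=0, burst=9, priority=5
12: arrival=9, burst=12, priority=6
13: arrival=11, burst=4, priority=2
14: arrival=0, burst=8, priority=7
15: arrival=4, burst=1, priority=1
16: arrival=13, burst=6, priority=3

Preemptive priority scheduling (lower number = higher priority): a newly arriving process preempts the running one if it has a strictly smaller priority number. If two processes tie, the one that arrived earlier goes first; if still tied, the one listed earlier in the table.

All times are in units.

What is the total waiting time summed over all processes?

Timeline: | 11 0-4 | 15 4-5 | 10 5-11 | 13 11-15 | 16 15-21 | 10 21-27 | 11 27-32 | 12 32-44 | 14 44-52 |
Completion: 10=27  11=32  12=44  13=15  14=52  15=5  16=21
Turnaround (C−A): 10=23  11=32  12=35  13=4  14=52  15=1  16=8
Waiting = turnaround − burst: 10=11, 11=23, 12=23, 13=0, 14=44, 15=0, 16=2
Total waiting = 11 + 23 + 23 + 0 + 44 + 0 + 2 = 103

103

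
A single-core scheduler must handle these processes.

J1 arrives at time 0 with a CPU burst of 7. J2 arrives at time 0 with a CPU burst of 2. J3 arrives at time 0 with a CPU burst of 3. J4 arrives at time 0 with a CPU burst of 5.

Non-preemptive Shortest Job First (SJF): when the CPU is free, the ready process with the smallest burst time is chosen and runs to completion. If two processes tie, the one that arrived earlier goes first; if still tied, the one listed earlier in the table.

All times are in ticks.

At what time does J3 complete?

Schedule: | J2 0-2 | J3 2-5 | J4 5-10 | J1 10-17 |
Completion: J1=17  J2=2  J3=5  J4=10

5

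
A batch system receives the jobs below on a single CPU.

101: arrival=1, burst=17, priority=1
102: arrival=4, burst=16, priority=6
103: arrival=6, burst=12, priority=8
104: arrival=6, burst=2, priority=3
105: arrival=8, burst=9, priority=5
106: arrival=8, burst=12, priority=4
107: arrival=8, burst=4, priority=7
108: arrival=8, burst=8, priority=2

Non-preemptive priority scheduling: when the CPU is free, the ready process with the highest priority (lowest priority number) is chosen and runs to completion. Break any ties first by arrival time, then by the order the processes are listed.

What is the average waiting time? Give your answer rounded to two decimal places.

Gantt: | idle 0-1 | 101 1-18 | 108 18-26 | 104 26-28 | 106 28-40 | 105 40-49 | 102 49-65 | 107 65-69 | 103 69-81 |
Completion: 101=18  102=65  103=81  104=28  105=49  106=40  107=69  108=26
Turnaround (C−A): 101=17  102=61  103=75  104=22  105=41  106=32  107=61  108=18
Waiting times: 101=0, 102=45, 103=63, 104=20, 105=32, 106=20, 107=57, 108=10
Average waiting = (0+45+63+20+32+20+57+10) / 8 = 247/8 = 30.88

30.88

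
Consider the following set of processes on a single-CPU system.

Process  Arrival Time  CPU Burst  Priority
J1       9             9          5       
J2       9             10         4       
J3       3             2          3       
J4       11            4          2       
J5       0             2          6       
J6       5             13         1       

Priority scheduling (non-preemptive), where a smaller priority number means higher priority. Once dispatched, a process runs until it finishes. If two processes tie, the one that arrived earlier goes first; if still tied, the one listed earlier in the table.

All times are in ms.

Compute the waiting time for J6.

Timeline: | J5 0-2 | idle 2-3 | J3 3-5 | J6 5-18 | J4 18-22 | J2 22-32 | J1 32-41 |
Completion: J1=41  J2=32  J3=5  J4=22  J5=2  J6=18
Turnaround (C−A): J1=32  J2=23  J3=2  J4=11  J5=2  J6=13
Waiting(J6) = turnaround − burst = 13 − 13 = 0

0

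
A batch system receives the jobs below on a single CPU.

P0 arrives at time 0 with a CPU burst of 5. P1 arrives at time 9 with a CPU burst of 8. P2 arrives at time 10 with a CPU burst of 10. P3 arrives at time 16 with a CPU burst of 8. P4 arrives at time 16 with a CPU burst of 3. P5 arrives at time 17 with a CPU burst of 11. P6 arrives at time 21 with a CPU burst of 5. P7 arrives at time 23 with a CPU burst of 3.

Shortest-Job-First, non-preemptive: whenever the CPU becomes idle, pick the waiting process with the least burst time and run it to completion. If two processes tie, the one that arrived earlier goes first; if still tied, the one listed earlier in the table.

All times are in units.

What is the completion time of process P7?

31

Schedule: | P0 0-5 | idle 5-9 | P1 9-17 | P4 17-20 | P3 20-28 | P7 28-31 | P6 31-36 | P2 36-46 | P5 46-57 |
Completion: P0=5  P1=17  P2=46  P3=28  P4=20  P5=57  P6=36  P7=31
Turnaround (C−A): P0=5  P1=8  P2=36  P3=12  P4=4  P5=40  P6=15  P7=8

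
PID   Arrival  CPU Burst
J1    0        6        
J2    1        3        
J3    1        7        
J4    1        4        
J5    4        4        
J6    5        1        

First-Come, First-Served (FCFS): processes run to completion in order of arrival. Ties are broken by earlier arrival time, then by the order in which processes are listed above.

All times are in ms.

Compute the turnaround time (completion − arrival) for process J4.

19

Schedule: | J1 0-6 | J2 6-9 | J3 9-16 | J4 16-20 | J5 20-24 | J6 24-25 |
Completion: J1=6  J2=9  J3=16  J4=20  J5=24  J6=25
Turnaround (C−A): J1=6  J2=8  J3=15  J4=19  J5=20  J6=20
Turnaround(J4) = completion − arrival = 20 − 1 = 19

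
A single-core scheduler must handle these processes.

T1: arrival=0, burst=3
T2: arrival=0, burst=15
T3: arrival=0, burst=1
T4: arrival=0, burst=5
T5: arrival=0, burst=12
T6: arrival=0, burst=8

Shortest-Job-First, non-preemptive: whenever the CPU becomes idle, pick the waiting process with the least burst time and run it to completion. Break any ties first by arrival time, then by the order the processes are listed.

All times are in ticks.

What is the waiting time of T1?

Gantt: | T3 0-1 | T1 1-4 | T4 4-9 | T6 9-17 | T5 17-29 | T2 29-44 |
Completion: T1=4  T2=44  T3=1  T4=9  T5=29  T6=17
Turnaround (C−A): T1=4  T2=44  T3=1  T4=9  T5=29  T6=17
Waiting(T1) = turnaround − burst = 4 − 3 = 1

1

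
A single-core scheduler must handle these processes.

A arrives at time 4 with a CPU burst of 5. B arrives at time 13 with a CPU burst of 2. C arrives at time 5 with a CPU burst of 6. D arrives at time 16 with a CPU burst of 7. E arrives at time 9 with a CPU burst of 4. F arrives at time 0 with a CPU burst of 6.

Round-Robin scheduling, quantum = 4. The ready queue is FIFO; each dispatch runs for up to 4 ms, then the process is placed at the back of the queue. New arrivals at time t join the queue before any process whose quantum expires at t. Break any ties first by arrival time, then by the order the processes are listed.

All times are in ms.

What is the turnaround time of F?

10

Gantt: | F 0-4 | A 4-8 | F 8-10 | C 10-14 | A 14-15 | E 15-19 | B 19-21 | C 21-23 | D 23-30 |
Completion: A=15  B=21  C=23  D=30  E=19  F=10
Turnaround (C−A): A=11  B=8  C=18  D=14  E=10  F=10
Turnaround(F) = completion − arrival = 10 − 0 = 10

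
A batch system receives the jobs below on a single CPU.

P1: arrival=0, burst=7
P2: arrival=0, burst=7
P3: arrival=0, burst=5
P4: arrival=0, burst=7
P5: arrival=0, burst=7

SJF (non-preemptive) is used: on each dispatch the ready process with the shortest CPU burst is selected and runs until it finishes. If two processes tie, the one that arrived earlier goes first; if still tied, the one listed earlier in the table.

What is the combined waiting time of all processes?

62

Schedule: | P3 0-5 | P1 5-12 | P2 12-19 | P4 19-26 | P5 26-33 |
Completion: P1=12  P2=19  P3=5  P4=26  P5=33
Turnaround (C−A): P1=12  P2=19  P3=5  P4=26  P5=33
Waiting = turnaround − burst: P1=5, P2=12, P3=0, P4=19, P5=26
Total waiting = 5 + 12 + 0 + 19 + 26 = 62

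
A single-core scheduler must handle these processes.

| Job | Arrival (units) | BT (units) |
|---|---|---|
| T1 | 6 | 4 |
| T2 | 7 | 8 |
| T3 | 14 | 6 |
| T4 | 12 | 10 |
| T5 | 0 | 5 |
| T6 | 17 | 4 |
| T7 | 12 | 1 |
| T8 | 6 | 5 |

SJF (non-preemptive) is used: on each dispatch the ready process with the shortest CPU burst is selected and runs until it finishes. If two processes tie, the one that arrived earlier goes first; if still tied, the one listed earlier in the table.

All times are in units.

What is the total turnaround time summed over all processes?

98

Schedule: | T5 0-5 | idle 5-6 | T1 6-10 | T8 10-15 | T7 15-16 | T3 16-22 | T6 22-26 | T2 26-34 | T4 34-44 |
Completion: T1=10  T2=34  T3=22  T4=44  T5=5  T6=26  T7=16  T8=15
Turnaround = completion − arrival: T1=4, T2=27, T3=8, T4=32, T5=5, T6=9, T7=4, T8=9
Total turnaround = 4 + 27 + 8 + 32 + 5 + 9 + 4 + 9 = 98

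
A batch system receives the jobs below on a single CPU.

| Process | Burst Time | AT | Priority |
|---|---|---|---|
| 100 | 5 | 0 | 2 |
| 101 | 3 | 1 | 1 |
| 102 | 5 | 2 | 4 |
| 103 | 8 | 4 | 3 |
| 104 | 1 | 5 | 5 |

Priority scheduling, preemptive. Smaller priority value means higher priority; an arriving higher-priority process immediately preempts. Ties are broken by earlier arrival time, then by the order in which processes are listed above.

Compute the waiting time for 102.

14

Timeline: | 100 0-1 | 101 1-4 | 100 4-8 | 103 8-16 | 102 16-21 | 104 21-22 |
Completion: 100=8  101=4  102=21  103=16  104=22
Turnaround (C−A): 100=8  101=3  102=19  103=12  104=17
Waiting(102) = turnaround − burst = 19 − 5 = 14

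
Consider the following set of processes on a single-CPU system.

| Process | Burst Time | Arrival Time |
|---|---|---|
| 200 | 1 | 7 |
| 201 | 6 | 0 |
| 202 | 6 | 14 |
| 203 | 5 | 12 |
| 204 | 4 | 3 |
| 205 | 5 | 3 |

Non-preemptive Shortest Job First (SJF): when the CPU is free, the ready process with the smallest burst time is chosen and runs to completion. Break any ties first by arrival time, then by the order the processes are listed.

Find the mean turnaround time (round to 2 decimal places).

8.67

Gantt: | 201 0-6 | 204 6-10 | 200 10-11 | 205 11-16 | 203 16-21 | 202 21-27 |
Completion: 200=11  201=6  202=27  203=21  204=10  205=16
Turnaround (C−A): 200=4  201=6  202=13  203=9  204=7  205=13
Turnaround times: 200=4, 201=6, 202=13, 203=9, 204=7, 205=13
Average turnaround = (4+6+13+9+7+13) / 6 = 52/6 = 8.67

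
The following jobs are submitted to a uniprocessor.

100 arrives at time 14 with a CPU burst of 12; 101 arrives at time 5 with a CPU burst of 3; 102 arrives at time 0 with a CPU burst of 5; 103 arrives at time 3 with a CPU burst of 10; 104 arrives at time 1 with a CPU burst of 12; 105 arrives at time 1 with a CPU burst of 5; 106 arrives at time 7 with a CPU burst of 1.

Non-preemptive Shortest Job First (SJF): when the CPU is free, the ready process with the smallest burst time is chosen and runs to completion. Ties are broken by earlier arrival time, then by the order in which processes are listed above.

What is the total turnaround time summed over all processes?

Schedule: | 102 0-5 | 101 5-8 | 106 8-9 | 105 9-14 | 103 14-24 | 104 24-36 | 100 36-48 |
Completion: 100=48  101=8  102=5  103=24  104=36  105=14  106=9
Turnaround (C−A): 100=34  101=3  102=5  103=21  104=35  105=13  106=2
Turnaround = completion − arrival: 100=34, 101=3, 102=5, 103=21, 104=35, 105=13, 106=2
Total turnaround = 34 + 3 + 5 + 21 + 35 + 13 + 2 = 113

113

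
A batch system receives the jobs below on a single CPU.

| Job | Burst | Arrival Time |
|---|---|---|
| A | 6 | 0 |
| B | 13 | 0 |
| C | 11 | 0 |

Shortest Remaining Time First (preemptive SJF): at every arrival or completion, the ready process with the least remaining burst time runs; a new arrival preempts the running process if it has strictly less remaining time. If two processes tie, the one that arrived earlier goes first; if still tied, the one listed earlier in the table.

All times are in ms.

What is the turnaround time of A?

Timeline: | A 0-6 | C 6-17 | B 17-30 |
Completion: A=6  B=30  C=17
Turnaround (C−A): A=6  B=30  C=17
Turnaround(A) = completion − arrival = 6 − 0 = 6

6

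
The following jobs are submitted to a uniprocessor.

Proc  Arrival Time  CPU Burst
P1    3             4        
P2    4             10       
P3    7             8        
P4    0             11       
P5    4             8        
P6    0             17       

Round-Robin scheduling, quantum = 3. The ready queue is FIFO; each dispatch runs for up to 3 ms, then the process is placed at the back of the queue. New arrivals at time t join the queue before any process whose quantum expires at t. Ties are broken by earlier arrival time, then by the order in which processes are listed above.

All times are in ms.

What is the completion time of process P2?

Timeline: | P4 0-3 | P6 3-6 | P1 6-9 | P4 9-12 | P2 12-15 | P5 15-18 | P6 18-21 | P3 21-24 | P1 24-25 | P4 25-28 | P2 28-31 | P5 31-34 | P6 34-37 | P3 37-40 | P4 40-42 | P2 42-45 | P5 45-47 | P6 47-50 | P3 50-52 | P2 52-53 | P6 53-58 |
Completion: P1=25  P2=53  P3=52  P4=42  P5=47  P6=58
Turnaround (C−A): P1=22  P2=49  P3=45  P4=42  P5=43  P6=58

53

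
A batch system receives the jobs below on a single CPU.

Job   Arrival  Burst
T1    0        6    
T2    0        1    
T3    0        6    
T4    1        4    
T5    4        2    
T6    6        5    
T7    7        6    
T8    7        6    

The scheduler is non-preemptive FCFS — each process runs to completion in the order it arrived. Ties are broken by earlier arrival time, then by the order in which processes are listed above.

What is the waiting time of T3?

Gantt: | T1 0-6 | T2 6-7 | T3 7-13 | T4 13-17 | T5 17-19 | T6 19-24 | T7 24-30 | T8 30-36 |
Completion: T1=6  T2=7  T3=13  T4=17  T5=19  T6=24  T7=30  T8=36
Turnaround (C−A): T1=6  T2=7  T3=13  T4=16  T5=15  T6=18  T7=23  T8=29
Waiting(T3) = turnaround − burst = 13 − 6 = 7

7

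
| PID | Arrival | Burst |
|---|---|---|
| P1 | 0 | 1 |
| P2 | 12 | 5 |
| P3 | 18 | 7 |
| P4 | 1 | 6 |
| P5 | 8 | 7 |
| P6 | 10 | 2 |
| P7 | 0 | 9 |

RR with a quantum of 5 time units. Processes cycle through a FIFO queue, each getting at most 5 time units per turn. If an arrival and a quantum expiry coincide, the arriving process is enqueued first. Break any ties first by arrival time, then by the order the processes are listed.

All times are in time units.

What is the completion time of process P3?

37

Timeline: | P1 0-1 | P7 1-6 | P4 6-11 | P7 11-15 | P5 15-20 | P6 20-22 | P4 22-23 | P2 23-28 | P3 28-33 | P5 33-35 | P3 35-37 |
Completion: P1=1  P2=28  P3=37  P4=23  P5=35  P6=22  P7=15
Turnaround (C−A): P1=1  P2=16  P3=19  P4=22  P5=27  P6=12  P7=15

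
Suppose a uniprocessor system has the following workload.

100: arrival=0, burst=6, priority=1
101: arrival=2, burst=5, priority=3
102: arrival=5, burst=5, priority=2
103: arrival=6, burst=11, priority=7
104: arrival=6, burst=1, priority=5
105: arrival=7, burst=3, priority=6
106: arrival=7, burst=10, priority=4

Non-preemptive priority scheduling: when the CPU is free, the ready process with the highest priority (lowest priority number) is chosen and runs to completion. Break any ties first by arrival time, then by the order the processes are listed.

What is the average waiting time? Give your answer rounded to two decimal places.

Timeline: | 100 0-6 | 102 6-11 | 101 11-16 | 106 16-26 | 104 26-27 | 105 27-30 | 103 30-41 |
Completion: 100=6  101=16  102=11  103=41  104=27  105=30  106=26
Waiting times: 100=0, 101=9, 102=1, 103=24, 104=20, 105=20, 106=9
Average waiting = (0+9+1+24+20+20+9) / 7 = 83/7 = 11.86

11.86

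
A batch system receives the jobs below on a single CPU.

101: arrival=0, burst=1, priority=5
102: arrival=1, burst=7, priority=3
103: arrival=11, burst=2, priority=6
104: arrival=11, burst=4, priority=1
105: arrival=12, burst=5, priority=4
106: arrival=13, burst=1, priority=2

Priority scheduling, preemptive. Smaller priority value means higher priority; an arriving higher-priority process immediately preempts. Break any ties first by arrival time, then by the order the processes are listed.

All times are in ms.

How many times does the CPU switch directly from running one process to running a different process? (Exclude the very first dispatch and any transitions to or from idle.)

Gantt: | 101 0-1 | 102 1-8 | idle 8-11 | 104 11-15 | 106 15-16 | 105 16-21 | 103 21-23 |
Completion: 101=1  102=8  103=23  104=15  105=21  106=16

4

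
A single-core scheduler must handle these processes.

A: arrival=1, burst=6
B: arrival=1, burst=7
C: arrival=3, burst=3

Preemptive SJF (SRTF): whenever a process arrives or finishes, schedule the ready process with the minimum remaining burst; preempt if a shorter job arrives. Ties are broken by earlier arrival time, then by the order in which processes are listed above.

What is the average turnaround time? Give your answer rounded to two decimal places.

Gantt: | idle 0-1 | A 1-3 | C 3-6 | A 6-10 | B 10-17 |
Completion: A=10  B=17  C=6
Turnaround (C−A): A=9  B=16  C=3
Turnaround times: A=9, B=16, C=3
Average turnaround = (9+16+3) / 3 = 28/3 = 9.33

9.33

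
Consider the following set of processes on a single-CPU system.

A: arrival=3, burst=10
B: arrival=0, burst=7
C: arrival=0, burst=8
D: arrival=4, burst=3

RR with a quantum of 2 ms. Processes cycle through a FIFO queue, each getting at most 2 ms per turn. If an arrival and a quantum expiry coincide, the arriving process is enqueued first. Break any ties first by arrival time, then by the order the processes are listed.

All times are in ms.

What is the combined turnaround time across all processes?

Gantt: | B 0-2 | C 2-4 | B 4-6 | A 6-8 | D 8-10 | C 10-12 | B 12-14 | A 14-16 | D 16-17 | C 17-19 | B 19-20 | A 20-22 | C 22-24 | A 24-28 |
Completion: A=28  B=20  C=24  D=17
Turnaround = completion − arrival: A=25, B=20, C=24, D=13
Total turnaround = 25 + 20 + 24 + 13 = 82

82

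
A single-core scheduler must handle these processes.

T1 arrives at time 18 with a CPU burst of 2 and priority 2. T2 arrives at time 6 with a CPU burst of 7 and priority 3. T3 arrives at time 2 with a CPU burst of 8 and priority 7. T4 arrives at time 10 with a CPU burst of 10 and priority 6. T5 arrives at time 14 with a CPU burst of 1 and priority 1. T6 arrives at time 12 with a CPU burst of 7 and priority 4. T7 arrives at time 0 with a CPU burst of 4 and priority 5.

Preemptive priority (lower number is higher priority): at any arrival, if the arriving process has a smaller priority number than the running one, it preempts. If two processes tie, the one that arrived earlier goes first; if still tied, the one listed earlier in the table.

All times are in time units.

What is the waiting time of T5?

Gantt: | T7 0-4 | T3 4-6 | T2 6-13 | T6 13-14 | T5 14-15 | T6 15-18 | T1 18-20 | T6 20-23 | T4 23-33 | T3 33-39 |
Completion: T1=20  T2=13  T3=39  T4=33  T5=15  T6=23  T7=4
Turnaround (C−A): T1=2  T2=7  T3=37  T4=23  T5=1  T6=11  T7=4
Waiting(T5) = turnaround − burst = 1 − 1 = 0

0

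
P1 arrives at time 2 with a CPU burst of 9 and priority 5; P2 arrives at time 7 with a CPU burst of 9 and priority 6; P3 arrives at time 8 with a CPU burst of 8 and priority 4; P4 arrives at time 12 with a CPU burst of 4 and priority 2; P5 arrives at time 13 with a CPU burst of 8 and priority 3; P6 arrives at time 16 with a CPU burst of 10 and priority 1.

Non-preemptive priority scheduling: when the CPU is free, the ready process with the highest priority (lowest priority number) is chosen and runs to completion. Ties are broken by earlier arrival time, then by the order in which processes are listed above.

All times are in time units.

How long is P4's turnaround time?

21

Schedule: | idle 0-2 | P1 2-11 | P3 11-19 | P6 19-29 | P4 29-33 | P5 33-41 | P2 41-50 |
Completion: P1=11  P2=50  P3=19  P4=33  P5=41  P6=29
Turnaround (C−A): P1=9  P2=43  P3=11  P4=21  P5=28  P6=13
Turnaround(P4) = completion − arrival = 33 − 12 = 21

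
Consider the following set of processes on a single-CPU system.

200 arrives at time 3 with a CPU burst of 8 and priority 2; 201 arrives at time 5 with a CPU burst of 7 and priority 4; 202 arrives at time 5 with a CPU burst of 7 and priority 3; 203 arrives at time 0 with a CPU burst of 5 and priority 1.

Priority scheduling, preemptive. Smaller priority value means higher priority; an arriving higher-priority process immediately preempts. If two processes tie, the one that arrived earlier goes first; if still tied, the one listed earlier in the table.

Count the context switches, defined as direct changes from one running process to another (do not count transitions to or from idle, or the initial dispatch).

3

Schedule: | 203 0-5 | 200 5-13 | 202 13-20 | 201 20-27 |
Completion: 200=13  201=27  202=20  203=5
Turnaround (C−A): 200=10  201=22  202=15  203=5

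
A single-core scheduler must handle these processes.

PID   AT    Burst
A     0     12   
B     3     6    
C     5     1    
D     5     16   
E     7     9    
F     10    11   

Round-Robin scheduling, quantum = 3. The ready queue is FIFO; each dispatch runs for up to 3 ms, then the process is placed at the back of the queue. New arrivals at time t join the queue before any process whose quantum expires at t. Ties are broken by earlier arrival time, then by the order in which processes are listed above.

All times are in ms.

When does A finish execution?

34

Timeline: | A 0-3 | B 3-6 | A 6-9 | C 9-10 | D 10-13 | B 13-16 | E 16-19 | A 19-22 | F 22-25 | D 25-28 | E 28-31 | A 31-34 | F 34-37 | D 37-40 | E 40-43 | F 43-46 | D 46-49 | F 49-51 | D 51-55 |
Completion: A=34  B=16  C=10  D=55  E=43  F=51
Turnaround (C−A): A=34  B=13  C=5  D=50  E=36  F=41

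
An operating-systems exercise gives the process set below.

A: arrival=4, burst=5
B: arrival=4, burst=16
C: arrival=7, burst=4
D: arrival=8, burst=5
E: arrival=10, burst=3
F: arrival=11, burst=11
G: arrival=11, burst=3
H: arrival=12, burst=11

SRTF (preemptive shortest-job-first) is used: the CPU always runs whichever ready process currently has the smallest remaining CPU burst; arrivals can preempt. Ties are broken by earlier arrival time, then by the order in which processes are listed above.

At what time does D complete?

24

Gantt: | idle 0-4 | A 4-9 | C 9-13 | E 13-16 | G 16-19 | D 19-24 | F 24-35 | H 35-46 | B 46-62 |
Completion: A=9  B=62  C=13  D=24  E=16  F=35  G=19  H=46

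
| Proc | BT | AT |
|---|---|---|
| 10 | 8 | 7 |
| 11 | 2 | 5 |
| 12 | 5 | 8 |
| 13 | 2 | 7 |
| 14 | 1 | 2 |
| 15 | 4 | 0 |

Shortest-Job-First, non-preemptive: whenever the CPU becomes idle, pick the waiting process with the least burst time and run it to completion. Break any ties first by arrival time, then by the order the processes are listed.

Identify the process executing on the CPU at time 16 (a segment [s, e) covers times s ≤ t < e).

10

Timeline: | 15 0-4 | 14 4-5 | 11 5-7 | 13 7-9 | 12 9-14 | 10 14-22 |
Completion: 10=22  11=7  12=14  13=9  14=5  15=4
Turnaround (C−A): 10=15  11=2  12=6  13=2  14=3  15=4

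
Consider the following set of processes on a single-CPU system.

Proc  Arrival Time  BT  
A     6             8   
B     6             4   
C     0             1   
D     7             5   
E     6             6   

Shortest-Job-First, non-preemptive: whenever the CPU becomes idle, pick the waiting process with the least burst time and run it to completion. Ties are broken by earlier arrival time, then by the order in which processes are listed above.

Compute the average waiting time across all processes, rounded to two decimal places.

Gantt: | C 0-1 | idle 1-6 | B 6-10 | D 10-15 | E 15-21 | A 21-29 |
Completion: A=29  B=10  C=1  D=15  E=21
Turnaround (C−A): A=23  B=4  C=1  D=8  E=15
Waiting times: A=15, B=0, C=0, D=3, E=9
Average waiting = (15+0+0+3+9) / 5 = 27/5 = 5.40

5.40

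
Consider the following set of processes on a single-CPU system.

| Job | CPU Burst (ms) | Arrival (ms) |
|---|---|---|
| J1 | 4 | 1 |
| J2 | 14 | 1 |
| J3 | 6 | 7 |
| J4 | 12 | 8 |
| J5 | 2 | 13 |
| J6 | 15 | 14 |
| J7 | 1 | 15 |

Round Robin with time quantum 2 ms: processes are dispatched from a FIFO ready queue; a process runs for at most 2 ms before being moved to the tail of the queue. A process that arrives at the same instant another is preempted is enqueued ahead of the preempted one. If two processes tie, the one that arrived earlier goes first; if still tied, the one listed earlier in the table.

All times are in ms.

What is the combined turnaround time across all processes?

Gantt: | idle 0-1 | J1 1-3 | J2 3-5 | J1 5-7 | J2 7-9 | J3 9-11 | J4 11-13 | J2 13-15 | J3 15-17 | J5 17-19 | J4 19-21 | J6 21-23 | J7 23-24 | J2 24-26 | J3 26-28 | J4 28-30 | J6 30-32 | J2 32-34 | J4 34-36 | J6 36-38 | J2 38-40 | J4 40-42 | J6 42-44 | J2 44-46 | J4 46-48 | J6 48-55 |
Completion: J1=7  J2=46  J3=28  J4=48  J5=19  J6=55  J7=24
Turnaround (C−A): J1=6  J2=45  J3=21  J4=40  J5=6  J6=41  J7=9
Turnaround = completion − arrival: J1=6, J2=45, J3=21, J4=40, J5=6, J6=41, J7=9
Total turnaround = 6 + 45 + 21 + 40 + 6 + 41 + 9 = 168

168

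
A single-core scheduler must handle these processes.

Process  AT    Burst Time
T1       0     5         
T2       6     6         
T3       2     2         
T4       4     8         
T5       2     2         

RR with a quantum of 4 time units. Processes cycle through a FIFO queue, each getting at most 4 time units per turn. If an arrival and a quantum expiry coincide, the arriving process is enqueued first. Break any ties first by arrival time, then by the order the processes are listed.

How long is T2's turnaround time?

Timeline: | T1 0-4 | T3 4-6 | T5 6-8 | T4 8-12 | T1 12-13 | T2 13-17 | T4 17-21 | T2 21-23 |
Completion: T1=13  T2=23  T3=6  T4=21  T5=8
Turnaround(T2) = completion − arrival = 23 − 6 = 17

17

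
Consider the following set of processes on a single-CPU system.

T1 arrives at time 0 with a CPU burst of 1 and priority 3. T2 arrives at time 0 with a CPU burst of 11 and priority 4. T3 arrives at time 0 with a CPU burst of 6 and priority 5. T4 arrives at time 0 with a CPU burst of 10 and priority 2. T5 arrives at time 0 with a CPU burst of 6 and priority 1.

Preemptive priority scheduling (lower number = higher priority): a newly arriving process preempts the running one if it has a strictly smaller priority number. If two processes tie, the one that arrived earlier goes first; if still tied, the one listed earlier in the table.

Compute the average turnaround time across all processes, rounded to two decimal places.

20.20

Gantt: | T5 0-6 | T4 6-16 | T1 16-17 | T2 17-28 | T3 28-34 |
Completion: T1=17  T2=28  T3=34  T4=16  T5=6
Turnaround (C−A): T1=17  T2=28  T3=34  T4=16  T5=6
Turnaround times: T1=17, T2=28, T3=34, T4=16, T5=6
Average turnaround = (17+28+34+16+6) / 5 = 101/5 = 20.20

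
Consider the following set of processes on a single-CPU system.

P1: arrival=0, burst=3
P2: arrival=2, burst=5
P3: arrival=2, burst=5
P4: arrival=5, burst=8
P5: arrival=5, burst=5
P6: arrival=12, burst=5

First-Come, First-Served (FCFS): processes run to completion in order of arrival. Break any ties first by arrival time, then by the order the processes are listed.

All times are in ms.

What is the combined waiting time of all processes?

Timeline: | P1 0-3 | P2 3-8 | P3 8-13 | P4 13-21 | P5 21-26 | P6 26-31 |
Completion: P1=3  P2=8  P3=13  P4=21  P5=26  P6=31
Turnaround (C−A): P1=3  P2=6  P3=11  P4=16  P5=21  P6=19
Waiting = turnaround − burst: P1=0, P2=1, P3=6, P4=8, P5=16, P6=14
Total waiting = 0 + 1 + 6 + 8 + 16 + 14 = 45

45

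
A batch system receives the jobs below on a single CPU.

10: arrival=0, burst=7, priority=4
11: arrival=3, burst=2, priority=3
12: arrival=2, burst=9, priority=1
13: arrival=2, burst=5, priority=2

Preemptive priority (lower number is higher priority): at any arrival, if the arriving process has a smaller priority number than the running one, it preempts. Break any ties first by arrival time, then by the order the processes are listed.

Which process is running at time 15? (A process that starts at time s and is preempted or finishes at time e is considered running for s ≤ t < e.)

Gantt: | 10 0-2 | 12 2-11 | 13 11-16 | 11 16-18 | 10 18-23 |
Completion: 10=23  11=18  12=11  13=16

13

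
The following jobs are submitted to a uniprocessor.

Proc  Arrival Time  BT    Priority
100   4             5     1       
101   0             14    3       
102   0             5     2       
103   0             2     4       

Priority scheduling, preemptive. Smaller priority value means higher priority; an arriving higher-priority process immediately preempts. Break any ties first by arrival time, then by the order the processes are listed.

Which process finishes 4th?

Schedule: | 102 0-4 | 100 4-9 | 102 9-10 | 101 10-24 | 103 24-26 |
Completion: 100=9  101=24  102=10  103=26
Finish order: 100 → 102 → 101 → 103

103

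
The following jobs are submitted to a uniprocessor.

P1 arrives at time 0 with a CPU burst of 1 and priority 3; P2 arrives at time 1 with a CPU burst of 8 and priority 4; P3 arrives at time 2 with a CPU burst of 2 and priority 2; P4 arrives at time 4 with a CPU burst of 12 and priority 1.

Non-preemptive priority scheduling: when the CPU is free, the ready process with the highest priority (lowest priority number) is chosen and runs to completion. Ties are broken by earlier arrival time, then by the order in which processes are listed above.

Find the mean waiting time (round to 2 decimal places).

Schedule: | P1 0-1 | P2 1-9 | P4 9-21 | P3 21-23 |
Completion: P1=1  P2=9  P3=23  P4=21
Turnaround (C−A): P1=1  P2=8  P3=21  P4=17
Waiting times: P1=0, P2=0, P3=19, P4=5
Average waiting = (0+0+19+5) / 4 = 24/4 = 6.00

6.00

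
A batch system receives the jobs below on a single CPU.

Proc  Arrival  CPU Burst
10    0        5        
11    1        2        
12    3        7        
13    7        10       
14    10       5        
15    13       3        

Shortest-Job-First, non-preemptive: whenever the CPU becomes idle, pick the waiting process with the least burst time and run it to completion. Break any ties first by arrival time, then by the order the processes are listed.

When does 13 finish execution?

32

Timeline: | 10 0-5 | 11 5-7 | 12 7-14 | 15 14-17 | 14 17-22 | 13 22-32 |
Completion: 10=5  11=7  12=14  13=32  14=22  15=17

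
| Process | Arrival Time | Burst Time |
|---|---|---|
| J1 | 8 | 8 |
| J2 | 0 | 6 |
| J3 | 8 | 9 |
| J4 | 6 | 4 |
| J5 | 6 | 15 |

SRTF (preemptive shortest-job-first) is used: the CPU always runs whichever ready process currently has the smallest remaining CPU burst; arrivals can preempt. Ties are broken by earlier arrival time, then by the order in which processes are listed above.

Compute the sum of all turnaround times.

Schedule: | J2 0-6 | J4 6-10 | J1 10-18 | J3 18-27 | J5 27-42 |
Completion: J1=18  J2=6  J3=27  J4=10  J5=42
Turnaround (C−A): J1=10  J2=6  J3=19  J4=4  J5=36
Turnaround = completion − arrival: J1=10, J2=6, J3=19, J4=4, J5=36
Total turnaround = 10 + 6 + 19 + 4 + 36 = 75

75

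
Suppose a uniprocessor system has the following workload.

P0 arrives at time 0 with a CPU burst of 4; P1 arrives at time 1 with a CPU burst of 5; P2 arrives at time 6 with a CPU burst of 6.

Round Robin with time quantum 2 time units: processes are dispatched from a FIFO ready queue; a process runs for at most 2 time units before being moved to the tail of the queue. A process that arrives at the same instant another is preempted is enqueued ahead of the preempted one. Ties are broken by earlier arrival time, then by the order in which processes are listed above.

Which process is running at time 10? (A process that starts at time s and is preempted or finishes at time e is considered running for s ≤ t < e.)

P1

Timeline: | P0 0-2 | P1 2-4 | P0 4-6 | P1 6-8 | P2 8-10 | P1 10-11 | P2 11-15 |
Completion: P0=6  P1=11  P2=15
Turnaround (C−A): P0=6  P1=10  P2=9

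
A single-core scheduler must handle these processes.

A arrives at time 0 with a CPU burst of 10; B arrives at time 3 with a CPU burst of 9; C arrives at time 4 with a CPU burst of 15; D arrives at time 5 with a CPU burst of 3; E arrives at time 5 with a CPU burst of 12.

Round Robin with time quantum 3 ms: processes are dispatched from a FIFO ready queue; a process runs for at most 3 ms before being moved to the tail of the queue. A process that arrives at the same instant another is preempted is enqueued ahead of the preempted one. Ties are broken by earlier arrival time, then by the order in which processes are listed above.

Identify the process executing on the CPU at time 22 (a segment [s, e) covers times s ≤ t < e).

Schedule: | A 0-3 | B 3-6 | A 6-9 | C 9-12 | D 12-15 | E 15-18 | B 18-21 | A 21-24 | C 24-27 | E 27-30 | B 30-33 | A 33-34 | C 34-37 | E 37-40 | C 40-43 | E 43-46 | C 46-49 |
Completion: A=34  B=33  C=49  D=15  E=46

A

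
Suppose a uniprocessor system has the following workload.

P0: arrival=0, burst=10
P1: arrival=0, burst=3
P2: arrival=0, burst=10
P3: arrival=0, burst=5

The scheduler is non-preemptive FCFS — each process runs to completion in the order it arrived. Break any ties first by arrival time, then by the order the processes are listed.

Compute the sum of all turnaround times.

74

Schedule: | P0 0-10 | P1 10-13 | P2 13-23 | P3 23-28 |
Completion: P0=10  P1=13  P2=23  P3=28
Turnaround (C−A): P0=10  P1=13  P2=23  P3=28
Turnaround = completion − arrival: P0=10, P1=13, P2=23, P3=28
Total turnaround = 10 + 13 + 23 + 28 = 74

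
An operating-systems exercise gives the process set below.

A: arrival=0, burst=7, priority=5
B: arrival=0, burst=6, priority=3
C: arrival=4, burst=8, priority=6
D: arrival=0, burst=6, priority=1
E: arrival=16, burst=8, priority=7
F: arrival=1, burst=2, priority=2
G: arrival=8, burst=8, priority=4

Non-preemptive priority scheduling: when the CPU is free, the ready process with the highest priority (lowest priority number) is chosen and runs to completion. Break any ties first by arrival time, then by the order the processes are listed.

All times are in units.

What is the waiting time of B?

Timeline: | D 0-6 | F 6-8 | B 8-14 | G 14-22 | A 22-29 | C 29-37 | E 37-45 |
Completion: A=29  B=14  C=37  D=6  E=45  F=8  G=22
Turnaround (C−A): A=29  B=14  C=33  D=6  E=29  F=7  G=14
Waiting(B) = turnaround − burst = 14 − 6 = 8

8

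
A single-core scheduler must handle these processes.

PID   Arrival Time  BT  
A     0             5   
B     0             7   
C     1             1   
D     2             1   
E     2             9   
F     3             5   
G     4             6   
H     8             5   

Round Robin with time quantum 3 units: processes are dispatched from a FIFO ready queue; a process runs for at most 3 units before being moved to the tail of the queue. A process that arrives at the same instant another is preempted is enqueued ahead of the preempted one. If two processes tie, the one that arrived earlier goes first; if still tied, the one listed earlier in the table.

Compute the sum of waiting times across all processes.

144

Timeline: | A 0-3 | B 3-6 | C 6-7 | D 7-8 | E 8-11 | F 11-14 | A 14-16 | G 16-19 | B 19-22 | H 22-25 | E 25-28 | F 28-30 | G 30-33 | B 33-34 | H 34-36 | E 36-39 |
Completion: A=16  B=34  C=7  D=8  E=39  F=30  G=33  H=36
Turnaround (C−A): A=16  B=34  C=6  D=6  E=37  F=27  G=29  H=28
Waiting = turnaround − burst: A=11, B=27, C=5, D=5, E=28, F=22, G=23, H=23
Total waiting = 11 + 27 + 5 + 5 + 28 + 22 + 23 + 23 = 144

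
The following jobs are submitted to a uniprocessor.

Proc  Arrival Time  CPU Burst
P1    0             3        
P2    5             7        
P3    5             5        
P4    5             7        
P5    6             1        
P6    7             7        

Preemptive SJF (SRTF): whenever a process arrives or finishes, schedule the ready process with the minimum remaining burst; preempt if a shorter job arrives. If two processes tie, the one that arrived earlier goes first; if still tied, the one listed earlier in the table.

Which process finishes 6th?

Schedule: | P1 0-3 | idle 3-5 | P3 5-6 | P5 6-7 | P3 7-11 | P2 11-18 | P4 18-25 | P6 25-32 |
Completion: P1=3  P2=18  P3=11  P4=25  P5=7  P6=32
Turnaround (C−A): P1=3  P2=13  P3=6  P4=20  P5=1  P6=25
Finish order: P1 → P5 → P3 → P2 → P4 → P6

P6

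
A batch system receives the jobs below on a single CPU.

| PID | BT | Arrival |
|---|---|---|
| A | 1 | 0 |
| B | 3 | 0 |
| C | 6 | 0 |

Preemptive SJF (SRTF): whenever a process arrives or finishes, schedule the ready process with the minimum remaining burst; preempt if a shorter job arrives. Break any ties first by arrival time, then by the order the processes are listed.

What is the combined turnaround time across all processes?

15

Timeline: | A 0-1 | B 1-4 | C 4-10 |
Completion: A=1  B=4  C=10
Turnaround (C−A): A=1  B=4  C=10
Turnaround = completion − arrival: A=1, B=4, C=10
Total turnaround = 1 + 4 + 10 = 15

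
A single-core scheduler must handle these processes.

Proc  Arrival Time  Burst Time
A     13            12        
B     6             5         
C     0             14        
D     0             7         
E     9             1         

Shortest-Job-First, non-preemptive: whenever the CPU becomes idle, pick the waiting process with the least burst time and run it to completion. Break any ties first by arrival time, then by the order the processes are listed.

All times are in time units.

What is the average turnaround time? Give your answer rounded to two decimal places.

13.60

Timeline: | D 0-7 | B 7-12 | E 12-13 | A 13-25 | C 25-39 |
Completion: A=25  B=12  C=39  D=7  E=13
Turnaround (C−A): A=12  B=6  C=39  D=7  E=4
Turnaround times: A=12, B=6, C=39, D=7, E=4
Average turnaround = (12+6+39+7+4) / 5 = 68/5 = 13.60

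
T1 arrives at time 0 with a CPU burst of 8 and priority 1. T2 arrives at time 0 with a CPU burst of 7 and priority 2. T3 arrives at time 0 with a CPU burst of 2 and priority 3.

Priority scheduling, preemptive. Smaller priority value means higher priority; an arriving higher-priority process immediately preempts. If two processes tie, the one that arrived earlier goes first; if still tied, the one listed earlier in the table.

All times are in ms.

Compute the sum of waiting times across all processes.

23

Schedule: | T1 0-8 | T2 8-15 | T3 15-17 |
Completion: T1=8  T2=15  T3=17
Waiting = turnaround − burst: T1=0, T2=8, T3=15
Total waiting = 0 + 8 + 15 = 23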